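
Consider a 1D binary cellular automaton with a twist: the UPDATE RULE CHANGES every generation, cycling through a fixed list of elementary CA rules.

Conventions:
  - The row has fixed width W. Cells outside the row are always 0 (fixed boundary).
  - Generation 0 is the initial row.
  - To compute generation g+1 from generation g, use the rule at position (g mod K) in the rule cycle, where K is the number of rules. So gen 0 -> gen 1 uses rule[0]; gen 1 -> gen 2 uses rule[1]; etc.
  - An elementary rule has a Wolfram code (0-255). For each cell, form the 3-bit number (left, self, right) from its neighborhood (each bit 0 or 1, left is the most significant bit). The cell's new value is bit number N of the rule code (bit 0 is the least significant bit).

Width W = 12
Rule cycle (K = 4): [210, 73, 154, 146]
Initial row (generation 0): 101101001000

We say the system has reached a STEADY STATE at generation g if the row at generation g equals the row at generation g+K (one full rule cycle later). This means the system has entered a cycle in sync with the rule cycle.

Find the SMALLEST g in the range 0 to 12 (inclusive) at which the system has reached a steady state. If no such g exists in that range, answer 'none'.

Answer: none

Derivation:
Gen 0: 101101001000
Gen 1 (rule 210): 000100110100
Gen 2 (rule 73): 110000110001
Gen 3 (rule 154): 101001101010
Gen 4 (rule 146): 000110000001
Gen 5 (rule 210): 001011000010
Gen 6 (rule 73): 100011011000
Gen 7 (rule 154): 010110010100
Gen 8 (rule 146): 100001100010
Gen 9 (rule 210): 010010110101
Gen 10 (rule 73): 000000110000
Gen 11 (rule 154): 000001101000
Gen 12 (rule 146): 000010000100
Gen 13 (rule 210): 000101001010
Gen 14 (rule 73): 110000000000
Gen 15 (rule 154): 101000000000
Gen 16 (rule 146): 000100000000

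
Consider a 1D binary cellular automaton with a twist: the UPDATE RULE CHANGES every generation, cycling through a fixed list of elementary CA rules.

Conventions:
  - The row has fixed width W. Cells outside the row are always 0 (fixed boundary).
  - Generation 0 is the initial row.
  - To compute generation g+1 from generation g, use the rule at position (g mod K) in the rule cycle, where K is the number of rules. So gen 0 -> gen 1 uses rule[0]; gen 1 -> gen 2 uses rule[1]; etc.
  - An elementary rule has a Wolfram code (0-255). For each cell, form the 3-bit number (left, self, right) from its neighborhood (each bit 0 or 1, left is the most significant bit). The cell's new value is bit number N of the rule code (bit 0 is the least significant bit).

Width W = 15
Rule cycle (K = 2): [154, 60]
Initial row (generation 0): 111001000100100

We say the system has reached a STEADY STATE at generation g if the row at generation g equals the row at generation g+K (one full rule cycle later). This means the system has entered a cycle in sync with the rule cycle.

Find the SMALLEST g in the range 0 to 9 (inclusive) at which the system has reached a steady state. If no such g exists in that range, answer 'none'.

Gen 0: 111001000100100
Gen 1 (rule 154): 110110101011010
Gen 2 (rule 60): 101101111110111
Gen 3 (rule 154): 001001111100110
Gen 4 (rule 60): 001101000010101
Gen 5 (rule 154): 011000100100000
Gen 6 (rule 60): 010100110110000
Gen 7 (rule 154): 100011100101000
Gen 8 (rule 60): 110010010111100
Gen 9 (rule 154): 101101100111010
Gen 10 (rule 60): 111011010100111
Gen 11 (rule 154): 110010000011110

Answer: none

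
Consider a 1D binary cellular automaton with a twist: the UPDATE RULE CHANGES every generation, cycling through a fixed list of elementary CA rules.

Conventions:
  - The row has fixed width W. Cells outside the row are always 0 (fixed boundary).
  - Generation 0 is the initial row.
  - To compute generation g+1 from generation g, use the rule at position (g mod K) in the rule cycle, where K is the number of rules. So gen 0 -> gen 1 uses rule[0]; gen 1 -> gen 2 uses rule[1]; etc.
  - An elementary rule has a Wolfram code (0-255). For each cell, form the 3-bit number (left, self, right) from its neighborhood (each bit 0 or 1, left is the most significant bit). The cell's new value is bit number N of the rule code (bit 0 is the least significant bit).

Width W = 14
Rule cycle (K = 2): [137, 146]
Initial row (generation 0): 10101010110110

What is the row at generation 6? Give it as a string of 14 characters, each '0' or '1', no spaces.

Gen 0: 10101010110110
Gen 1 (rule 137): 00000000100100
Gen 2 (rule 146): 00000001011010
Gen 3 (rule 137): 11111100010000
Gen 4 (rule 146): 01111010101000
Gen 5 (rule 137): 01110000000011
Gen 6 (rule 146): 10101000000100

Answer: 10101000000100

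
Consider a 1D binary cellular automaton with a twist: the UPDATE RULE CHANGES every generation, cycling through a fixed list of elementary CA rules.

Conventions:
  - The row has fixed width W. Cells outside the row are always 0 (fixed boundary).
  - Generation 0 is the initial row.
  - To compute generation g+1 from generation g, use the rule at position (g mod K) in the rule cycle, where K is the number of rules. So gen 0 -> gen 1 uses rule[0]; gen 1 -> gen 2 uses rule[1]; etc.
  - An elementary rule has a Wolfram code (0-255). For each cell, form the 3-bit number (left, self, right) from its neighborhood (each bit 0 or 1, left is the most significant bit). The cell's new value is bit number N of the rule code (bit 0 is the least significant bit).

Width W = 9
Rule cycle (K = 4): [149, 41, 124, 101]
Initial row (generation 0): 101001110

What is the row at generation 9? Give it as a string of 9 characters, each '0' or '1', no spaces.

Gen 0: 101001110
Gen 1 (rule 149): 101100101
Gen 2 (rule 41): 011000010
Gen 3 (rule 124): 011100011
Gen 4 (rule 101): 000101001
Gen 5 (rule 149): 110101101
Gen 6 (rule 41): 101011010
Gen 7 (rule 124): 111111111
Gen 8 (rule 101): 000000001
Gen 9 (rule 149): 111111101

Answer: 111111101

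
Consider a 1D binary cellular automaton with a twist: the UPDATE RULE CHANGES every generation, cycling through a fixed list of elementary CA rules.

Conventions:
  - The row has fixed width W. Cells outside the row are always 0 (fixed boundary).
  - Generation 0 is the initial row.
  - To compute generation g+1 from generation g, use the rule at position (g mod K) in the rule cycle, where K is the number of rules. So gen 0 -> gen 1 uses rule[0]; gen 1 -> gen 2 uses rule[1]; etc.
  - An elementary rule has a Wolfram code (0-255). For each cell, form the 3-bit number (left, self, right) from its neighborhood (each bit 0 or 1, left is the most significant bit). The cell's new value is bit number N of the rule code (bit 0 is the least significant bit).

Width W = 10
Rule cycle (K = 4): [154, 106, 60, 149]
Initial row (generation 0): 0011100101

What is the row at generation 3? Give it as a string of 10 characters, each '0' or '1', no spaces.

Answer: 1011000100

Derivation:
Gen 0: 0011100101
Gen 1 (rule 154): 0111011000
Gen 2 (rule 106): 1101111000
Gen 3 (rule 60): 1011000100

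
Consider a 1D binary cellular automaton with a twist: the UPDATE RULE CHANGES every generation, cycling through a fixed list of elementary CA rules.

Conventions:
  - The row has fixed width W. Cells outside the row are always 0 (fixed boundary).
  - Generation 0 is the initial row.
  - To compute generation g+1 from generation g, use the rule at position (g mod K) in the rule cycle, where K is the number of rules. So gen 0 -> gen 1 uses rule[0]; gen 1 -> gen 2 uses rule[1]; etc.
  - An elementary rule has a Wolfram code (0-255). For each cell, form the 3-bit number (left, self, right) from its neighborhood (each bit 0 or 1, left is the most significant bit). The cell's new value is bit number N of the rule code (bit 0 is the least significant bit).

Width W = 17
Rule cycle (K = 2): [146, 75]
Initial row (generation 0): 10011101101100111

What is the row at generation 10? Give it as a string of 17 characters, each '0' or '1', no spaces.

Answer: 10000110000100110

Derivation:
Gen 0: 10011101101100111
Gen 1 (rule 146): 01101000000011010
Gen 2 (rule 75): 11100011111111000
Gen 3 (rule 146): 01010101111110100
Gen 4 (rule 75): 10000001000010001
Gen 5 (rule 146): 01000010100101010
Gen 6 (rule 75): 10011100001000000
Gen 7 (rule 146): 01101010010100000
Gen 8 (rule 75): 11100000100001111
Gen 9 (rule 146): 01010001010010110
Gen 10 (rule 75): 10000110000100110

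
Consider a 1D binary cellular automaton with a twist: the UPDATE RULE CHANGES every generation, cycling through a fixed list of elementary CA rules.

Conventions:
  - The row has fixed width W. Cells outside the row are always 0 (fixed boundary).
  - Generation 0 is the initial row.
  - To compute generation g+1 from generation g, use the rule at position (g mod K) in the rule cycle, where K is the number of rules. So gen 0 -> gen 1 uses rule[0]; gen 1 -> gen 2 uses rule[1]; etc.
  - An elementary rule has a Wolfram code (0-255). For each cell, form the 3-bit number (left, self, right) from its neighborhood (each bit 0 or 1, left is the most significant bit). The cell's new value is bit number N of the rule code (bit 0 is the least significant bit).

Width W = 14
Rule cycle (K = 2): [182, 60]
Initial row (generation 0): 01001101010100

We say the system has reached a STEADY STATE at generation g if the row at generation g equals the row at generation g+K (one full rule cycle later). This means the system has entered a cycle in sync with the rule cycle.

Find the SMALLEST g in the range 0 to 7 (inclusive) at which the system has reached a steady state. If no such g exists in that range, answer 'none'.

Gen 0: 01001101010100
Gen 1 (rule 182): 11110011111110
Gen 2 (rule 60): 10001010000001
Gen 3 (rule 182): 11011111000011
Gen 4 (rule 60): 10110000100010
Gen 5 (rule 182): 11001001110111
Gen 6 (rule 60): 10101101001100
Gen 7 (rule 182): 11110011110010
Gen 8 (rule 60): 10001010001011
Gen 9 (rule 182): 11011111011100

Answer: none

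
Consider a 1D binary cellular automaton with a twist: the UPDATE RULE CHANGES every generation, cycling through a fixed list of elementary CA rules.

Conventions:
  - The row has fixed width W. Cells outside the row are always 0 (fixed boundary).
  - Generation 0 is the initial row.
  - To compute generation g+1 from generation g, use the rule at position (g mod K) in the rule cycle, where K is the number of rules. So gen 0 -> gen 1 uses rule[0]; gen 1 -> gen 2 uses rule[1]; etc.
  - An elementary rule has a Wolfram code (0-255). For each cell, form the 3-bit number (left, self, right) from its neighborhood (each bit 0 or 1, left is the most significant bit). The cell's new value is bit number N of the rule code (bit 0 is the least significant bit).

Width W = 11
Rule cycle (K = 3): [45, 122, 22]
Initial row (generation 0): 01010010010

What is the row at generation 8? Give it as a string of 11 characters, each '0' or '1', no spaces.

Answer: 01110110110

Derivation:
Gen 0: 01010010010
Gen 1 (rule 45): 01110010010
Gen 2 (rule 122): 11011101101
Gen 3 (rule 22): 00000000001
Gen 4 (rule 45): 11111111101
Gen 5 (rule 122): 10000000110
Gen 6 (rule 22): 11000001001
Gen 7 (rule 45): 10011101001
Gen 8 (rule 122): 01110110110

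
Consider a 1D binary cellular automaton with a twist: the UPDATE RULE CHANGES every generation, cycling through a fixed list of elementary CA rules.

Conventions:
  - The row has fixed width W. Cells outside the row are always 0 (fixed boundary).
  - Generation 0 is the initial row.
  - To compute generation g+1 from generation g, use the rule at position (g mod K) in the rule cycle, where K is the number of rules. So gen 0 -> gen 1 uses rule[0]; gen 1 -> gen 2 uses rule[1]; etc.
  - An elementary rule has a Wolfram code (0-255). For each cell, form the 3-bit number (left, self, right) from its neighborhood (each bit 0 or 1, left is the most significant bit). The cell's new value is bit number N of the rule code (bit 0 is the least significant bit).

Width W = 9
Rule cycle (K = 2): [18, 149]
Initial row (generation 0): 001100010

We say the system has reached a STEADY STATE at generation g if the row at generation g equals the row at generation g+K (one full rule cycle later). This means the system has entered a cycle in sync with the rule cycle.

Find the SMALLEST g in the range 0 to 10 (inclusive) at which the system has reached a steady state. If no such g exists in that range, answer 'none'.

Answer: 4

Derivation:
Gen 0: 001100010
Gen 1 (rule 18): 010010101
Gen 2 (rule 149): 011010101
Gen 3 (rule 18): 100000000
Gen 4 (rule 149): 111111111
Gen 5 (rule 18): 000000000
Gen 6 (rule 149): 111111111
Gen 7 (rule 18): 000000000
Gen 8 (rule 149): 111111111
Gen 9 (rule 18): 000000000
Gen 10 (rule 149): 111111111
Gen 11 (rule 18): 000000000
Gen 12 (rule 149): 111111111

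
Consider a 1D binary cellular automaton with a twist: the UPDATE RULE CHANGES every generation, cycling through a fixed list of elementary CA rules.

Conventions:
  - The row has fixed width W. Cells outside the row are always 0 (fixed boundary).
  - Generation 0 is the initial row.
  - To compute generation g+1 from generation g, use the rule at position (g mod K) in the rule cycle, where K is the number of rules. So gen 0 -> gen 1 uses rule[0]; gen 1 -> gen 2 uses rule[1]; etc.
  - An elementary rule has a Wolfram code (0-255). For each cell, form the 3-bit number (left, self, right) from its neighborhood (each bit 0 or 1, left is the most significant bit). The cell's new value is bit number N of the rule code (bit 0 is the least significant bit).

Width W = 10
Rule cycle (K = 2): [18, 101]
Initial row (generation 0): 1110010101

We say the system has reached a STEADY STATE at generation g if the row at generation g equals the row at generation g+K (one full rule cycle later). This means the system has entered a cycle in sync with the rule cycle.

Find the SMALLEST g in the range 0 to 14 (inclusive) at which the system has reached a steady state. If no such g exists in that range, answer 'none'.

Answer: 11

Derivation:
Gen 0: 1110010101
Gen 1 (rule 18): 0001100000
Gen 2 (rule 101): 1100101111
Gen 3 (rule 18): 0011000000
Gen 4 (rule 101): 1001011111
Gen 5 (rule 18): 0110000000
Gen 6 (rule 101): 0010111111
Gen 7 (rule 18): 0100000000
Gen 8 (rule 101): 0101111111
Gen 9 (rule 18): 1000000000
Gen 10 (rule 101): 1011111111
Gen 11 (rule 18): 0000000000
Gen 12 (rule 101): 1111111111
Gen 13 (rule 18): 0000000000
Gen 14 (rule 101): 1111111111
Gen 15 (rule 18): 0000000000
Gen 16 (rule 101): 1111111111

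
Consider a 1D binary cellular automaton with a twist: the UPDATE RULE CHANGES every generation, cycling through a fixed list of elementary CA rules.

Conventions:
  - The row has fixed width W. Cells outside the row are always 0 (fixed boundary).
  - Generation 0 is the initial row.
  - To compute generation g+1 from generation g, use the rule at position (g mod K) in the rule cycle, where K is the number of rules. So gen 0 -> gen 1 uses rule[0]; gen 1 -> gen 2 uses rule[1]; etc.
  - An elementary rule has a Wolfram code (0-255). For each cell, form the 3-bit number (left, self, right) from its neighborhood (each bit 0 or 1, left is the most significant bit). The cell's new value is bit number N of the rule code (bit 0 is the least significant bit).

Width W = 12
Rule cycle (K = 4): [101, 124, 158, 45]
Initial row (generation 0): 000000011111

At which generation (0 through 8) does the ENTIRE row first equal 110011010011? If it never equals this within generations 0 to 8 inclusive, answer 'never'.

Gen 0: 000000011111
Gen 1 (rule 101): 111111000001
Gen 2 (rule 124): 100001100001
Gen 3 (rule 158): 110011010011
Gen 4 (rule 45): 100010110010
Gen 5 (rule 101): 101011010010
Gen 6 (rule 124): 111111111011
Gen 7 (rule 158): 111111110010
Gen 8 (rule 45): 100000000010

Answer: 3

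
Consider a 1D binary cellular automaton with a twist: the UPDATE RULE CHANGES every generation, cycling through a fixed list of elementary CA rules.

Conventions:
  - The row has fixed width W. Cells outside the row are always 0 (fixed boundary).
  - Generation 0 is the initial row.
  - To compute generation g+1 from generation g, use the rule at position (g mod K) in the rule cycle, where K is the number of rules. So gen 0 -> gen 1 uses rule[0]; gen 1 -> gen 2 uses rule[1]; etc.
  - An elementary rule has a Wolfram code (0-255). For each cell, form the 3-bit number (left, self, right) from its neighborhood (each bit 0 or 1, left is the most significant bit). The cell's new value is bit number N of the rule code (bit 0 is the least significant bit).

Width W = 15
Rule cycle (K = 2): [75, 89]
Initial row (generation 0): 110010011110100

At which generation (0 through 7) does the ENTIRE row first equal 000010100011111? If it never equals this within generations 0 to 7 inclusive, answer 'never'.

Answer: never

Derivation:
Gen 0: 110010011110100
Gen 1 (rule 75): 110100110010001
Gen 2 (rule 89): 110010111001100
Gen 3 (rule 75): 110100101011101
Gen 4 (rule 89): 110010000010100
Gen 5 (rule 75): 110100111100001
Gen 6 (rule 89): 110010100111100
Gen 7 (rule 75): 110100001100101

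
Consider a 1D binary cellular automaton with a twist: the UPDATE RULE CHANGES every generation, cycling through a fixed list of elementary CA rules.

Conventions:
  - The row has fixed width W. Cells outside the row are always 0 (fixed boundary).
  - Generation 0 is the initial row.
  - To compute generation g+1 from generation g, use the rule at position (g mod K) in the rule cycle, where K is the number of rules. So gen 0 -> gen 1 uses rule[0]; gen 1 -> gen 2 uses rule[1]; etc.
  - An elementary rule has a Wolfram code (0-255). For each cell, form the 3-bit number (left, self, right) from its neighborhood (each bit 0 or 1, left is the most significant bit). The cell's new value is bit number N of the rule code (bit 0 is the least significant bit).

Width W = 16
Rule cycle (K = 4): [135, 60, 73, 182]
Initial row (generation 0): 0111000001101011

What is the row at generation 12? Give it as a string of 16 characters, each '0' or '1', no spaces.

Answer: 0101101001000000

Derivation:
Gen 0: 0111000001101011
Gen 1 (rule 135): 1010011110001000
Gen 2 (rule 60): 1111010001001100
Gen 3 (rule 73): 1001000100001101
Gen 4 (rule 182): 1111101110010011
Gen 5 (rule 135): 0111000100110100
Gen 6 (rule 60): 0100100110101110
Gen 7 (rule 73): 0000000110001010
Gen 8 (rule 182): 0000001001011111
Gen 9 (rule 135): 1111111011001110
Gen 10 (rule 60): 1000000110101001
Gen 11 (rule 73): 0011110110000000
Gen 12 (rule 182): 0101101001000000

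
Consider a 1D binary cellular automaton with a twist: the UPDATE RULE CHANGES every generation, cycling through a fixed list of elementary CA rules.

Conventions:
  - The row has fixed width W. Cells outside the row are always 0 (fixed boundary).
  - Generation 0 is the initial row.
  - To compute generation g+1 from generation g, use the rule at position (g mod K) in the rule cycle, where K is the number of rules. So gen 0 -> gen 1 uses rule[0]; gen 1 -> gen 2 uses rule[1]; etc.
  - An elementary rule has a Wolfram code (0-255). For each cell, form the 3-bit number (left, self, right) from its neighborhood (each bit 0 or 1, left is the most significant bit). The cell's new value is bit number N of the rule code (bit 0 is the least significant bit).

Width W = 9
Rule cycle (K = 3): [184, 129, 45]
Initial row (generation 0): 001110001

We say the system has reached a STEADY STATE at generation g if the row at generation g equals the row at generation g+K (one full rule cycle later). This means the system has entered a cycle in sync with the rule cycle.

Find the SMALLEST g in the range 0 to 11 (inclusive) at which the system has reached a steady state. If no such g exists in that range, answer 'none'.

Answer: none

Derivation:
Gen 0: 001110001
Gen 1 (rule 184): 001101000
Gen 2 (rule 129): 100000011
Gen 3 (rule 45): 101111010
Gen 4 (rule 184): 011110101
Gen 5 (rule 129): 001100000
Gen 6 (rule 45): 101001111
Gen 7 (rule 184): 010101110
Gen 8 (rule 129): 000000100
Gen 9 (rule 45): 111110101
Gen 10 (rule 184): 111101010
Gen 11 (rule 129): 011000000
Gen 12 (rule 45): 010011111
Gen 13 (rule 184): 001011110
Gen 14 (rule 129): 100001100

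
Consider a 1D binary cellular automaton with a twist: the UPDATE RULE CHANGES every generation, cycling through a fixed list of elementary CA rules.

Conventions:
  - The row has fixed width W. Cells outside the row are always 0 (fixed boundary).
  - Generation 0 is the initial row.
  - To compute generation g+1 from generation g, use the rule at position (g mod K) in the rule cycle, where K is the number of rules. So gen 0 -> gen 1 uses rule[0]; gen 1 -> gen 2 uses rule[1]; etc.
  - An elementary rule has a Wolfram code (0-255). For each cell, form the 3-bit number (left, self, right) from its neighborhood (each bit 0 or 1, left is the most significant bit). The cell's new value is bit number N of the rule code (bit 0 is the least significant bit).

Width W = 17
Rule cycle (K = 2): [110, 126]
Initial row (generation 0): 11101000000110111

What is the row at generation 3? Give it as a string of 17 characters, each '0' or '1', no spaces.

Answer: 10111100111001101

Derivation:
Gen 0: 11101000000110111
Gen 1 (rule 110): 10111000001111101
Gen 2 (rule 126): 11101100011000111
Gen 3 (rule 110): 10111100111001101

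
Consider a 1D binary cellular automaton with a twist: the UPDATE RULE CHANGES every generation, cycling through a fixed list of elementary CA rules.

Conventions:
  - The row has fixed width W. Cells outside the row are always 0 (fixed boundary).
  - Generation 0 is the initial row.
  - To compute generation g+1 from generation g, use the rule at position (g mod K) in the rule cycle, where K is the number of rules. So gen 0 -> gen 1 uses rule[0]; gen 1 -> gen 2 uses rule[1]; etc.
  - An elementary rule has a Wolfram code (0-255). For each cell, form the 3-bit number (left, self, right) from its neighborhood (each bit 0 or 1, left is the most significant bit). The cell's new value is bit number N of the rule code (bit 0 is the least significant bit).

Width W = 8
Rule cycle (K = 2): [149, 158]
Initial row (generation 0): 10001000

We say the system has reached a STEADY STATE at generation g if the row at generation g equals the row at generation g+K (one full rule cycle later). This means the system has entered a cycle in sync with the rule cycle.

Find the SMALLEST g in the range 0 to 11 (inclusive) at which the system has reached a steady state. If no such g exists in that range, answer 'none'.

Gen 0: 10001000
Gen 1 (rule 149): 11101111
Gen 2 (rule 158): 11001110
Gen 3 (rule 149): 00100101
Gen 4 (rule 158): 01111101
Gen 5 (rule 149): 00111001
Gen 6 (rule 158): 01110111
Gen 7 (rule 149): 00100010
Gen 8 (rule 158): 01110111
Gen 9 (rule 149): 00100010
Gen 10 (rule 158): 01110111
Gen 11 (rule 149): 00100010
Gen 12 (rule 158): 01110111
Gen 13 (rule 149): 00100010

Answer: 6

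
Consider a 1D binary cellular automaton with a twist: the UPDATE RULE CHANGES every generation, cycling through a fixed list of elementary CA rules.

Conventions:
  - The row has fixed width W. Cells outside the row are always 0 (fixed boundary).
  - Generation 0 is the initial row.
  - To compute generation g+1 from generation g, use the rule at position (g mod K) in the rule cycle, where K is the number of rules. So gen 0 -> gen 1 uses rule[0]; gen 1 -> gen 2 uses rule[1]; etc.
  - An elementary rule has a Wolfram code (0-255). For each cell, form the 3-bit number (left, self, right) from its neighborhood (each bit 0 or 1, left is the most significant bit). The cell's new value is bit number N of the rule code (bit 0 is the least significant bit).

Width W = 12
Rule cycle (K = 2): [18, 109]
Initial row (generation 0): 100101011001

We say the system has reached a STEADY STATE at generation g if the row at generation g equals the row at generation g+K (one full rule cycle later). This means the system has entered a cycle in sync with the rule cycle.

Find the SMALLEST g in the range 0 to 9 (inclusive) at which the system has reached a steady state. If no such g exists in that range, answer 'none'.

Answer: 5

Derivation:
Gen 0: 100101011001
Gen 1 (rule 18): 011000000110
Gen 2 (rule 109): 011011110110
Gen 3 (rule 18): 100000000001
Gen 4 (rule 109): 101111111101
Gen 5 (rule 18): 000000000000
Gen 6 (rule 109): 111111111111
Gen 7 (rule 18): 000000000000
Gen 8 (rule 109): 111111111111
Gen 9 (rule 18): 000000000000
Gen 10 (rule 109): 111111111111
Gen 11 (rule 18): 000000000000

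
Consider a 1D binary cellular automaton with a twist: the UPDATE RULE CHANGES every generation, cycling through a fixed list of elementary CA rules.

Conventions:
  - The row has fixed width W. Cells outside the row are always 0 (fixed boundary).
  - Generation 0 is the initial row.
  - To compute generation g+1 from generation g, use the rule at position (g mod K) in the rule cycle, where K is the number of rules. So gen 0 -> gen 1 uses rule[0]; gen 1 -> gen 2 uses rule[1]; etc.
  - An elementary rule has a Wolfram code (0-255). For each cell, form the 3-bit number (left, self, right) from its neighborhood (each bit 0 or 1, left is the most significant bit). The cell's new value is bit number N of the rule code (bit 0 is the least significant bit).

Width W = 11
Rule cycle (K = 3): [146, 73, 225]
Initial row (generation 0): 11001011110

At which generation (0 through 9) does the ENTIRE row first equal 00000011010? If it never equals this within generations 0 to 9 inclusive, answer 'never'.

Gen 0: 11001011110
Gen 1 (rule 146): 00110001101
Gen 2 (rule 73): 10110101100
Gen 3 (rule 225): 01011010101
Gen 4 (rule 146): 10000000000
Gen 5 (rule 73): 00111111111
Gen 6 (rule 225): 10011111111
Gen 7 (rule 146): 01101111110
Gen 8 (rule 73): 01101000010
Gen 9 (rule 225): 00110011000

Answer: never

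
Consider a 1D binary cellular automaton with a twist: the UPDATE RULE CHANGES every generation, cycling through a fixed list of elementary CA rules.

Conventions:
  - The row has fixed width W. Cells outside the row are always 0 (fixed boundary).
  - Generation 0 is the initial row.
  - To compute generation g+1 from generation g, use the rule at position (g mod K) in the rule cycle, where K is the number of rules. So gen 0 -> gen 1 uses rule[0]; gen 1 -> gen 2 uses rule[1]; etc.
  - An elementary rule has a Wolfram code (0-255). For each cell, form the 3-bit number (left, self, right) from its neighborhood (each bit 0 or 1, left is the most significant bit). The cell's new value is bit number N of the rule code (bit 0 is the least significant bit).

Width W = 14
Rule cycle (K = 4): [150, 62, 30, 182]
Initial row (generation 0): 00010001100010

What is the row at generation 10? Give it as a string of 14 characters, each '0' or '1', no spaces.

Answer: 11001101111100

Derivation:
Gen 0: 00010001100010
Gen 1 (rule 150): 00111010010111
Gen 2 (rule 62): 01100111111100
Gen 3 (rule 30): 11011100000010
Gen 4 (rule 182): 00101010000111
Gen 5 (rule 150): 01101011001010
Gen 6 (rule 62): 11011110111111
Gen 7 (rule 30): 10010000100000
Gen 8 (rule 182): 11111001110000
Gen 9 (rule 150): 01110110101000
Gen 10 (rule 62): 11001101111100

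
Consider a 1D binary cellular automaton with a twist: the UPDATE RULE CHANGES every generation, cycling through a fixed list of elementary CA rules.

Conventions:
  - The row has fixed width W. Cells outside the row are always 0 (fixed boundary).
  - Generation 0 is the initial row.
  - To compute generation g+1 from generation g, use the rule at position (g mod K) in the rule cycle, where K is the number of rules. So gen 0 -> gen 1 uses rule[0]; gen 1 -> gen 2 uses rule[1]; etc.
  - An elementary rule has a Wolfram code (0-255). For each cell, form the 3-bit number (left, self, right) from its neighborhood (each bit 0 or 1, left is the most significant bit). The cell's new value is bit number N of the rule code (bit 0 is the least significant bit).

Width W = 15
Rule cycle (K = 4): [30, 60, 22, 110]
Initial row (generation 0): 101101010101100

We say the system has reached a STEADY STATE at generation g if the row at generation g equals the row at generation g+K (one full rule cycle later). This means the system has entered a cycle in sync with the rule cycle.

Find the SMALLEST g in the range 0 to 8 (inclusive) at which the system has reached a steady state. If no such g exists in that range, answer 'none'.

Gen 0: 101101010101100
Gen 1 (rule 30): 101001010101010
Gen 2 (rule 60): 111101111111111
Gen 3 (rule 22): 000000000000000
Gen 4 (rule 110): 000000000000000
Gen 5 (rule 30): 000000000000000
Gen 6 (rule 60): 000000000000000
Gen 7 (rule 22): 000000000000000
Gen 8 (rule 110): 000000000000000
Gen 9 (rule 30): 000000000000000
Gen 10 (rule 60): 000000000000000
Gen 11 (rule 22): 000000000000000
Gen 12 (rule 110): 000000000000000

Answer: 3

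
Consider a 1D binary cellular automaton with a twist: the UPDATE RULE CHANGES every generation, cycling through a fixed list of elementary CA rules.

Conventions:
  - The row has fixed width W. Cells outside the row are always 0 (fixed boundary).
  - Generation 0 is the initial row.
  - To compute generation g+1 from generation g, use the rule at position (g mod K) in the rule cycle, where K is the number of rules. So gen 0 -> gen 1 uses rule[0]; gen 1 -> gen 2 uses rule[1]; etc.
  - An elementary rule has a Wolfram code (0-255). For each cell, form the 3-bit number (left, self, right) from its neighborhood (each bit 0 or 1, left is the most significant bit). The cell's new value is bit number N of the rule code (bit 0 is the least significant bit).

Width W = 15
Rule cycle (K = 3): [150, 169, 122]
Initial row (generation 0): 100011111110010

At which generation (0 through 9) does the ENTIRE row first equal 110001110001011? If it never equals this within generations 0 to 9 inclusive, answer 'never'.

Answer: never

Derivation:
Gen 0: 100011111110010
Gen 1 (rule 150): 110101111101111
Gen 2 (rule 169): 101011111011110
Gen 3 (rule 122): 010110001110011
Gen 4 (rule 150): 110001010101100
Gen 5 (rule 169): 100100101011001
Gen 6 (rule 122): 011011010111110
Gen 7 (rule 150): 100000010011101
Gen 8 (rule 169): 001111000011010
Gen 9 (rule 122): 011001100111101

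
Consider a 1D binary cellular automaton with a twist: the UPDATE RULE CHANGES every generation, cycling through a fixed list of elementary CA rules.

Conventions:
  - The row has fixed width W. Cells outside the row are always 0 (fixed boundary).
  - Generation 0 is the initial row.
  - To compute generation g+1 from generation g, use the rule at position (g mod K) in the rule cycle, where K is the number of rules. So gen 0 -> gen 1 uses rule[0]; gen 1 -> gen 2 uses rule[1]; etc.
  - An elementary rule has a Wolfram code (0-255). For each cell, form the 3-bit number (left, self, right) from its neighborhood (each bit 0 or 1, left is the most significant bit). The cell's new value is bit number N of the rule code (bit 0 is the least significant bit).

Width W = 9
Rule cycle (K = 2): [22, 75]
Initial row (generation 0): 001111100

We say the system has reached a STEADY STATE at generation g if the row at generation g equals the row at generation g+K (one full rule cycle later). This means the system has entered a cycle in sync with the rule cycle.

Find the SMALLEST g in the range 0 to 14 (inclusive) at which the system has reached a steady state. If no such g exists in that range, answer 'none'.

Gen 0: 001111100
Gen 1 (rule 22): 010000010
Gen 2 (rule 75): 100111100
Gen 3 (rule 22): 111000010
Gen 4 (rule 75): 101011100
Gen 5 (rule 22): 101000010
Gen 6 (rule 75): 000011100
Gen 7 (rule 22): 000100010
Gen 8 (rule 75): 111001100
Gen 9 (rule 22): 000110010
Gen 10 (rule 75): 111110100
Gen 11 (rule 22): 000000110
Gen 12 (rule 75): 111111110
Gen 13 (rule 22): 000000001
Gen 14 (rule 75): 111111110
Gen 15 (rule 22): 000000001
Gen 16 (rule 75): 111111110

Answer: 12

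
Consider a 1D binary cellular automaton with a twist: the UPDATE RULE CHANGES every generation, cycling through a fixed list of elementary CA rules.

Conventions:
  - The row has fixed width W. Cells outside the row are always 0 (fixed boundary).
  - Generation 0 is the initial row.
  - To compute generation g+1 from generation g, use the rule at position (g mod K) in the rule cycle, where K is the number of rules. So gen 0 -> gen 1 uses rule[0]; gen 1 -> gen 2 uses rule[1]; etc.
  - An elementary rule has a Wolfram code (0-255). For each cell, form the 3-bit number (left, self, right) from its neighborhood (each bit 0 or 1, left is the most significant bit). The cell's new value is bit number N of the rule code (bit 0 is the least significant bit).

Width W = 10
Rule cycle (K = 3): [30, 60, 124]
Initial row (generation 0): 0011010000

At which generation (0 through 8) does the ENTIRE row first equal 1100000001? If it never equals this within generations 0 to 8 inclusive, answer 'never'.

Answer: 4

Derivation:
Gen 0: 0011010000
Gen 1 (rule 30): 0110011000
Gen 2 (rule 60): 0101010100
Gen 3 (rule 124): 0111111110
Gen 4 (rule 30): 1100000001
Gen 5 (rule 60): 1010000001
Gen 6 (rule 124): 1111000001
Gen 7 (rule 30): 1000100011
Gen 8 (rule 60): 1100110010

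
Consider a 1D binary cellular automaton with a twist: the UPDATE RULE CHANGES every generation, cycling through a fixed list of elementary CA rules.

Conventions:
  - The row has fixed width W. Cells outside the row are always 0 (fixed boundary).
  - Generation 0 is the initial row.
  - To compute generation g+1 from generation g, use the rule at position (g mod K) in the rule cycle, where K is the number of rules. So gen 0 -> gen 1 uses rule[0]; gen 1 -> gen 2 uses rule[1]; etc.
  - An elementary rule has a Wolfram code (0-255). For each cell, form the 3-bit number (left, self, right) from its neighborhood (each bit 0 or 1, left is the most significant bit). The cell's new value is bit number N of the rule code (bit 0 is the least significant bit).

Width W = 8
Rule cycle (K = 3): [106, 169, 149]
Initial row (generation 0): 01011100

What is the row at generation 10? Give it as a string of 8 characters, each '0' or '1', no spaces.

Answer: 01001010

Derivation:
Gen 0: 01011100
Gen 1 (rule 106): 10110100
Gen 2 (rule 169): 01101001
Gen 3 (rule 149): 00001101
Gen 4 (rule 106): 00011110
Gen 5 (rule 169): 11011100
Gen 6 (rule 149): 00001011
Gen 7 (rule 106): 00010111
Gen 8 (rule 169): 11001110
Gen 9 (rule 149): 00100101
Gen 10 (rule 106): 01001010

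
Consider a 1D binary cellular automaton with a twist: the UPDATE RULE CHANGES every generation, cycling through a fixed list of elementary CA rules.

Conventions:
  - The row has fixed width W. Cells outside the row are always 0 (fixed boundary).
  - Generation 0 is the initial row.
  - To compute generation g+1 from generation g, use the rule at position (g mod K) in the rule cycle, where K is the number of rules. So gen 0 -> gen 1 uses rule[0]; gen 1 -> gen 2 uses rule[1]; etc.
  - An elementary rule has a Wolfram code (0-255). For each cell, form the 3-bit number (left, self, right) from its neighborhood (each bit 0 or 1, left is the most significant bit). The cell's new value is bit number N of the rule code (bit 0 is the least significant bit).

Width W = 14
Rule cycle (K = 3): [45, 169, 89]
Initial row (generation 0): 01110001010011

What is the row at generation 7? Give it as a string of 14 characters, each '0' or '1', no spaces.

Answer: 10101001011001

Derivation:
Gen 0: 01110001010011
Gen 1 (rule 45): 01000101110010
Gen 2 (rule 169): 00010011100000
Gen 3 (rule 89): 11001010111111
Gen 4 (rule 45): 10001111100000
Gen 5 (rule 169): 00101111001111
Gen 6 (rule 89): 10001001101001
Gen 7 (rule 45): 10101001011001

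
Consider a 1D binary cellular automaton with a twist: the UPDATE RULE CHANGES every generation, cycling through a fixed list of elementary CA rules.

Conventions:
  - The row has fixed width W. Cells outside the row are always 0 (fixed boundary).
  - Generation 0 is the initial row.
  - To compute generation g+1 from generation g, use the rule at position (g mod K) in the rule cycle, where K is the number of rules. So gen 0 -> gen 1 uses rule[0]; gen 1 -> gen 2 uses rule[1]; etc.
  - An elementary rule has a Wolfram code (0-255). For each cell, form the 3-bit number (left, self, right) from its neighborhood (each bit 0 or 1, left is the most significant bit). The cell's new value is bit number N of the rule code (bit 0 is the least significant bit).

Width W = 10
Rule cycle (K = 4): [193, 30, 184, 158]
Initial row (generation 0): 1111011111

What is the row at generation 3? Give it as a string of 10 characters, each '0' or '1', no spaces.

Gen 0: 1111011111
Gen 1 (rule 193): 0111001111
Gen 2 (rule 30): 1100111000
Gen 3 (rule 184): 1010110100

Answer: 1010110100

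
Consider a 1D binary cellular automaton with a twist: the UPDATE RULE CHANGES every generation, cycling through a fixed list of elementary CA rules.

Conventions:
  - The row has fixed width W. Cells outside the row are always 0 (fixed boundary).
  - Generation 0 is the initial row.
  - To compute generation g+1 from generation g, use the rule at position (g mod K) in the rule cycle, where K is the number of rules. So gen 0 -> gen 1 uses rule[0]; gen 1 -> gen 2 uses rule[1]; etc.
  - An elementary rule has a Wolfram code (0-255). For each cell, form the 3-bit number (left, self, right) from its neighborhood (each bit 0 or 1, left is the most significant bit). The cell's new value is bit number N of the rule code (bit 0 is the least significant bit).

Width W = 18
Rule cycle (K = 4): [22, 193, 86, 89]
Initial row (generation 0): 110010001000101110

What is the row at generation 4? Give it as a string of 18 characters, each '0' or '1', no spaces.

Gen 0: 110010001000101110
Gen 1 (rule 22): 001111011101100001
Gen 2 (rule 193): 100111001100101100
Gen 3 (rule 86): 111001110111100110
Gen 4 (rule 89): 101101010100110111

Answer: 101101010100110111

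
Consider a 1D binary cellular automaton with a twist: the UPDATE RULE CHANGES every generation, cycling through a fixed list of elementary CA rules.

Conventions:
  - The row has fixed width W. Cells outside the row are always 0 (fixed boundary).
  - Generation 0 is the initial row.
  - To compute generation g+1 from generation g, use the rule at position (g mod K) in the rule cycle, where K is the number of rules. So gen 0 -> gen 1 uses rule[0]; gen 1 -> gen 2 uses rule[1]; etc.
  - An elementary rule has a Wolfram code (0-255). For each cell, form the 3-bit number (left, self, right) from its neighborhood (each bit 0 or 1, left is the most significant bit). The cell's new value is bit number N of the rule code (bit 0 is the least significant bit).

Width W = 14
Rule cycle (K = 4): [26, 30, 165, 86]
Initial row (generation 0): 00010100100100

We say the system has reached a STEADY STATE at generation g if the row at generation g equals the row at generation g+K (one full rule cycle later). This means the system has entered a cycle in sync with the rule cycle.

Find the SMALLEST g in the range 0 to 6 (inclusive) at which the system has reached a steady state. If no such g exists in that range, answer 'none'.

Answer: none

Derivation:
Gen 0: 00010100100100
Gen 1 (rule 26): 00100011011010
Gen 2 (rule 30): 01110110010011
Gen 3 (rule 165): 00101000010000
Gen 4 (rule 86): 01101100111000
Gen 5 (rule 26): 11001011100100
Gen 6 (rule 30): 10111010011110
Gen 7 (rule 165): 11010110001100
Gen 8 (rule 86): 01010011010110
Gen 9 (rule 26): 10001110000101
Gen 10 (rule 30): 11011001001101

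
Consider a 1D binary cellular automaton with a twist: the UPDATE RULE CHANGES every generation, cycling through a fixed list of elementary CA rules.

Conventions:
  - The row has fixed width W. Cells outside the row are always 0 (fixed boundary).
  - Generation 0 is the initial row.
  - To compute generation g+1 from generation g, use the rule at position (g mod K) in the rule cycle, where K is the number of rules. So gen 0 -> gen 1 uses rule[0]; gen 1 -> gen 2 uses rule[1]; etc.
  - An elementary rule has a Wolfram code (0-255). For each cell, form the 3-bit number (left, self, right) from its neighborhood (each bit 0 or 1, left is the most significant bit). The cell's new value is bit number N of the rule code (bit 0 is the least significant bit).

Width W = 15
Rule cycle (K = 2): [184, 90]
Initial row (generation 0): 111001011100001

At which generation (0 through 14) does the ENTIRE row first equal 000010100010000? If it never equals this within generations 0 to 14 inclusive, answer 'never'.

Answer: 13

Derivation:
Gen 0: 111001011100001
Gen 1 (rule 184): 110100111010000
Gen 2 (rule 90): 110011101001000
Gen 3 (rule 184): 101011010100100
Gen 4 (rule 90): 000011000011010
Gen 5 (rule 184): 000010100010101
Gen 6 (rule 90): 000100010100000
Gen 7 (rule 184): 000010001010000
Gen 8 (rule 90): 000101010001000
Gen 9 (rule 184): 000010101000100
Gen 10 (rule 90): 000100000101010
Gen 11 (rule 184): 000010000010101
Gen 12 (rule 90): 000101000100000
Gen 13 (rule 184): 000010100010000
Gen 14 (rule 90): 000100010101000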